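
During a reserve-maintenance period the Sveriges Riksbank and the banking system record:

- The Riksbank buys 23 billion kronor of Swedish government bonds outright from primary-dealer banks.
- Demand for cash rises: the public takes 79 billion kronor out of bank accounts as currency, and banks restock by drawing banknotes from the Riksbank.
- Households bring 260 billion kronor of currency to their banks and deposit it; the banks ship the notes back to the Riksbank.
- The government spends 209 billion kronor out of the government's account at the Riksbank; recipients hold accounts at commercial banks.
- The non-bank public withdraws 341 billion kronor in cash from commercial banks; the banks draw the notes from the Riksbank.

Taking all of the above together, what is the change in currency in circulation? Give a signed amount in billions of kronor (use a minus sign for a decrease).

Riksbank balance sheet:
  Assets:      Securities +23B
  Liabilities: Bank reserves +72B, Currency in circulation +160B, Government deposits −209B
So the change in currency in circulation is +160 billion.

+160 billion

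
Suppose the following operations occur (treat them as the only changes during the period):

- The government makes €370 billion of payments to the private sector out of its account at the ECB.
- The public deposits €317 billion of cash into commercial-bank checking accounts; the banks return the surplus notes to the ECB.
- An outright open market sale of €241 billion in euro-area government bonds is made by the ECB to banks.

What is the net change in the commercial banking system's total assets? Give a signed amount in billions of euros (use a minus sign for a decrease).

+€687 billion

ECB balance sheet:
  Assets:      Securities −€241B
  Liabilities: Bank reserves +€446B, Currency in circulation −€317B, Government deposits −€370B
Commercial banking system:
  Assets:      Reserves at CB +€446B, Securities +€241B
  Liabilities: Checkable deposits +€687B
Change in total bank assets = +€687 billion.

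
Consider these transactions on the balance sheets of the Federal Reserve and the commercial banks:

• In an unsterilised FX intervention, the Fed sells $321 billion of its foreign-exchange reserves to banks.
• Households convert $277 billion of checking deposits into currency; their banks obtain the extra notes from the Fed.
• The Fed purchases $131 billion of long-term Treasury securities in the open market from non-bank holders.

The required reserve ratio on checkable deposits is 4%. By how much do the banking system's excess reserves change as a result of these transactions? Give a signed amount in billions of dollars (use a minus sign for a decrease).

FX sale $321 billion: reserves −$321B, deposits 0.
Currency withdrawal $277 billion: reserves −$277B, deposits −$277B.
Asset purchase (from non-banks) $131 billion: reserves +$131B, deposits +$131B.
Totals: Δreserves = −$467B, Δdeposits = −$146B.
Δrequired reserves = 4% × −$146B = −$5.84B.
Δexcess reserves = Δreserves − Δrequired = −$467B − (−$5.84B) = -$461.16 billion.

-$461.16 billion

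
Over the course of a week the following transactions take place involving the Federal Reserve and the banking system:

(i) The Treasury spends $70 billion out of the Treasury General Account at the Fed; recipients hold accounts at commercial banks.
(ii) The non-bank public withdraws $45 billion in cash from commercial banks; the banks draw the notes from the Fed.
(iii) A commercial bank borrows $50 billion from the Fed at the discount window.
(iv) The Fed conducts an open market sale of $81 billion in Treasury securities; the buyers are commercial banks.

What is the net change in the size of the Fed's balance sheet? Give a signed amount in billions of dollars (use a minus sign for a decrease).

-$31 billion

Fed balance sheet:
  Assets:      Securities −$81B, Loans to banks +$50B
  Liabilities: Bank reserves −$6B, Currency in circulation +$45B, Government deposits −$70B
Commercial banking system:
  Assets:      Reserves at CB −$6B, Securities +$81B
  Liabilities: Checkable deposits +$25B, Borrowings from CB +$50B
Change in total Fed assets = -$31 billion.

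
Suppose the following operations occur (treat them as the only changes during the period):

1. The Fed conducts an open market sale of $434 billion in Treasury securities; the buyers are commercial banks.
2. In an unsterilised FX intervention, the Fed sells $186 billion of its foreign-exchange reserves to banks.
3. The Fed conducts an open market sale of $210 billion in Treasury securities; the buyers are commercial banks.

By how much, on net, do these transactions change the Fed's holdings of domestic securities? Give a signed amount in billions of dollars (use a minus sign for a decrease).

OMO sale (to banks) $434 billion: securities removed from the Fed's portfolio → −$434B.
FX sale $186 billion: the Fed's securities portfolio is untouched → 0.
OMO sale (to banks) $210 billion: securities removed from the Fed's portfolio → −$210B.
Net: −434 + 0 − 210 = -$644 billion.

-$644 billion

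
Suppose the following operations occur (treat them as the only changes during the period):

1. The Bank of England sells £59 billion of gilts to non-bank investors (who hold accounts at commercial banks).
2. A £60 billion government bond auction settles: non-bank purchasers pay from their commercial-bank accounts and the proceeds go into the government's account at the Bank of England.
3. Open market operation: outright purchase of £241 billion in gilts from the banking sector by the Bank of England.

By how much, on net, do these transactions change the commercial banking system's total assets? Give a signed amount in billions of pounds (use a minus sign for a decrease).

Asset sale (to non-banks) £59 billion: bank balance sheets shrink → −£59B.
Government account inflow £60 billion: bank balance sheets shrink → −£60B.
OMO purchase (from banks) £241 billion: just an asset swap on bank balance sheets → 0.
Net: −59 − 60 + 0 = -£119 billion.

-£119 billion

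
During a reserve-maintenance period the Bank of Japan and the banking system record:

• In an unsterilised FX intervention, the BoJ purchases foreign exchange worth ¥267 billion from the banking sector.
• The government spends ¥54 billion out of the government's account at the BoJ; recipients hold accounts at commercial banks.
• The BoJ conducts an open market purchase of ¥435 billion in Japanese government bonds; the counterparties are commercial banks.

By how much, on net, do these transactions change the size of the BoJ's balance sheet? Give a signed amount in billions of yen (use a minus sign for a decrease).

+¥702 billion

FX purchase ¥267 billion: a BoJ asset is acquired → +¥267B.
Government spending ¥54 billion: only the composition of liabilities changes → 0.
OMO purchase (from banks) ¥435 billion: a BoJ asset is acquired → +¥435B.
Net: 267 + 0 + 435 = +¥702 billion.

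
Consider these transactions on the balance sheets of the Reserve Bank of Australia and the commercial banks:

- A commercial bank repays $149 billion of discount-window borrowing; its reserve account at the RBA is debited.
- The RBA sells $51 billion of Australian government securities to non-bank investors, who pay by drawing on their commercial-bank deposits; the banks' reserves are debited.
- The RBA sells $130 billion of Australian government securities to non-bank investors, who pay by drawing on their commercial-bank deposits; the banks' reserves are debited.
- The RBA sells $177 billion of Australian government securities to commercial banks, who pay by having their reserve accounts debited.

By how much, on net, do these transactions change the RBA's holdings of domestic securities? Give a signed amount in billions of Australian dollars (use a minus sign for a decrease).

-$358 billion

Discount-window repayment $149 billion: the RBA's securities portfolio is untouched → 0.
Asset sale (to non-banks) $51 billion: securities removed from the RBA's portfolio → −$51B.
Asset sale (to non-banks) $130 billion: securities removed from the RBA's portfolio → −$130B.
OMO sale (to banks) $177 billion: securities removed from the RBA's portfolio → −$177B.
Net: 0 − 51 − 130 − 177 = -$358 billion.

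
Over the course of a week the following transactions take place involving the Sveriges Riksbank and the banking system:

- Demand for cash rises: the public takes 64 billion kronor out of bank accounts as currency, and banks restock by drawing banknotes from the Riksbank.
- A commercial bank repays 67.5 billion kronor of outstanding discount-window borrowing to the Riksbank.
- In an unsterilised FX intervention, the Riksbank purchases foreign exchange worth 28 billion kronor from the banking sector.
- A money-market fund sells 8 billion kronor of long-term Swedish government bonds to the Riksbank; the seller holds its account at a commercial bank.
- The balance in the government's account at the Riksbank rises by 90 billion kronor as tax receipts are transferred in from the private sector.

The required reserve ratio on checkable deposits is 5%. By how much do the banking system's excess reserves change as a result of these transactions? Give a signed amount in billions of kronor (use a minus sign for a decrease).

Currency withdrawal 64 billion kronor: reserves −64B, deposits −64B.
Discount-window repayment 67.5 billion kronor: reserves −67.5B, deposits 0.
FX purchase 28 billion kronor: reserves +28B, deposits 0.
Asset purchase (from non-banks) 8 billion kronor: reserves +8B, deposits +8B.
Government account inflow 90 billion kronor: reserves −90B, deposits −90B.
Totals: Δreserves = −185.5B, Δdeposits = −146B.
Δrequired reserves = 5% × −146B = −7.3B.
Δexcess reserves = Δreserves − Δrequired = −185.5B − (−7.3B) = -178.2 billion.

-178.2 billion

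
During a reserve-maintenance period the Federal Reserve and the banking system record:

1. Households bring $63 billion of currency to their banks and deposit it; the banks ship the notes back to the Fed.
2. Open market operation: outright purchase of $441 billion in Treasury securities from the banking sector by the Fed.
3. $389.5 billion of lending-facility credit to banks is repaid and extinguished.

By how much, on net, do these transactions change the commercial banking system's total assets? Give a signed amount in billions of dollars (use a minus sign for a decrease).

Currency deposit $63 billion: bank balance sheets expand → +$63B.
OMO purchase (from banks) $441 billion: just an asset swap on bank balance sheets → 0.
Discount-window repayment $389.5 billion: bank balance sheets shrink → −$389.5B.
Net: 63 + 0 − 389.5 = -$326.5 billion.

-$326.5 billion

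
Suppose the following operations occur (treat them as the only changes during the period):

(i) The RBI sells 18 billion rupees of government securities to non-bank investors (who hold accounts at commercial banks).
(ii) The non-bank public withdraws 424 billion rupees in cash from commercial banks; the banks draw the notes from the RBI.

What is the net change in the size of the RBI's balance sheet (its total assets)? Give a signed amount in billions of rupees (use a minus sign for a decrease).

Asset sale (to non-banks) 18 billion rupees: an RBI asset is shed → −18B.
Currency withdrawal 424 billion rupees: only the composition of liabilities changes → 0.
Net: −18 + 0 = -18 billion.

-18 billion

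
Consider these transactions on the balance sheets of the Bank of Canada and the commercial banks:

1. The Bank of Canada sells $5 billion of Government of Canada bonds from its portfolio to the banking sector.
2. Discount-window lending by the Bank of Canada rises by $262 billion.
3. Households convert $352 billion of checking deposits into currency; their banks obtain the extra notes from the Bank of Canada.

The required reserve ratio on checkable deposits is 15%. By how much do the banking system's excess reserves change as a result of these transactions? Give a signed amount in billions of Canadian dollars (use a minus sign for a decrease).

OMO sale (to banks) $5 billion: reserves −$5B, deposits 0.
Discount-window loan $262 billion: reserves +$262B, deposits 0.
Currency withdrawal $352 billion: reserves −$352B, deposits −$352B.
Totals: Δreserves = −$95B, Δdeposits = −$352B.
Δrequired reserves = 15% × −$352B = −$52.8B.
Δexcess reserves = Δreserves − Δrequired = −$95B − (−$52.8B) = -$42.2 billion.

-$42.2 billion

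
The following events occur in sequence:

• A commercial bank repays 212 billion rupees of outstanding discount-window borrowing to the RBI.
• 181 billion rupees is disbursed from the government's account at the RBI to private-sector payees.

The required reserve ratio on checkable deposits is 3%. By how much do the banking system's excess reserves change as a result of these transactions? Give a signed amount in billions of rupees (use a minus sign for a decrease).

Discount-window repayment 212 billion rupees: reserves −212B, deposits 0.
Government spending 181 billion rupees: reserves +181B, deposits +181B.
Totals: Δreserves = −31B, Δdeposits = +181B.
Δrequired reserves = 3% × +181B = +5.43B.
Δexcess reserves = Δreserves − Δrequired = −31B − (+5.43B) = -36.43 billion.

-36.43 billion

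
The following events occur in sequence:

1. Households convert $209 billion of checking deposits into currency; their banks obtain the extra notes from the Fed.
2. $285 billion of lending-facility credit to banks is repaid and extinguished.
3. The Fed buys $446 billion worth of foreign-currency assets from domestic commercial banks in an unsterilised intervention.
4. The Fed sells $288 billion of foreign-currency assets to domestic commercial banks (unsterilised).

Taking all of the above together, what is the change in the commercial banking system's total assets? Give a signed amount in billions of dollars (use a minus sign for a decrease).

Fed balance sheet:
  Assets:      Loans to banks −$285B, Foreign assets +$158B
  Liabilities: Bank reserves −$336B, Currency in circulation +$209B
Commercial banking system:
  Assets:      Reserves at CB −$336B, Foreign assets −$158B
  Liabilities: Checkable deposits −$209B, Borrowings from CB −$285B
Change in total bank assets = -$494 billion.

-$494 billion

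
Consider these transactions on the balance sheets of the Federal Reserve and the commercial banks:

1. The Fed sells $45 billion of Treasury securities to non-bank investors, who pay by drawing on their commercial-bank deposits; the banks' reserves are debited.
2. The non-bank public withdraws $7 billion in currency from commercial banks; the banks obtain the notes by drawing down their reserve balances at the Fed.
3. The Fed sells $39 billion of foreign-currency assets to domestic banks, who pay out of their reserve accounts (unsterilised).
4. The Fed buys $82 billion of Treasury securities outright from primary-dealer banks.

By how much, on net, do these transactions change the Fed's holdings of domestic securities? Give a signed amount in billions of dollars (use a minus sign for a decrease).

Asset sale (to non-banks) $45 billion: securities removed from the Fed's portfolio → −$45B.
Currency withdrawal $7 billion: the Fed's securities portfolio is untouched → 0.
FX sale $39 billion: the Fed's securities portfolio is untouched → 0.
OMO purchase (from banks) $82 billion: securities added to the Fed's portfolio → +$82B.
Net: −45 + 0 + 0 + 82 = +$37 billion.

+$37 billion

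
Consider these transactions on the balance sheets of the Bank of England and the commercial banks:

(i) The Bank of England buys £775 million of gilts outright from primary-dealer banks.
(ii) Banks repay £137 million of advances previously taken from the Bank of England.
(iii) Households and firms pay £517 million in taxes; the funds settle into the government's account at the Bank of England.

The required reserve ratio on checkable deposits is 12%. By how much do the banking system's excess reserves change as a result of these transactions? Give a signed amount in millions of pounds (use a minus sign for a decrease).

OMO purchase (from banks) £775 million: reserves +£775M, deposits 0.
Discount-window repayment £137 million: reserves −£137M, deposits 0.
Government account inflow £517 million: reserves −£517M, deposits −£517M.
Totals: Δreserves = +£121M, Δdeposits = −£517M.
Δrequired reserves = 12% × −£517M = −£62.04M.
Δexcess reserves = Δreserves − Δrequired = +£121M − (−£62.04M) = +£183.04 million.

+£183.04 million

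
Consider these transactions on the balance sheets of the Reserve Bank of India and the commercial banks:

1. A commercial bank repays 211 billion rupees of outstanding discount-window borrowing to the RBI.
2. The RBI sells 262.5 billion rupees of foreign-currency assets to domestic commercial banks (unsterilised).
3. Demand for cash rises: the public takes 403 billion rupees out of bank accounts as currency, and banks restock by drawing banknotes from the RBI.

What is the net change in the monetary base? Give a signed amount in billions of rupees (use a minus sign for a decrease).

-473.5 billion

RBI balance sheet:
  Assets:      Loans to banks −211B, Foreign assets −262.5B
  Liabilities: Bank reserves −876.5B, Currency in circulation +403B
Monetary base = currency + reserves: +403B + (−876.5B) = -473.5 billion.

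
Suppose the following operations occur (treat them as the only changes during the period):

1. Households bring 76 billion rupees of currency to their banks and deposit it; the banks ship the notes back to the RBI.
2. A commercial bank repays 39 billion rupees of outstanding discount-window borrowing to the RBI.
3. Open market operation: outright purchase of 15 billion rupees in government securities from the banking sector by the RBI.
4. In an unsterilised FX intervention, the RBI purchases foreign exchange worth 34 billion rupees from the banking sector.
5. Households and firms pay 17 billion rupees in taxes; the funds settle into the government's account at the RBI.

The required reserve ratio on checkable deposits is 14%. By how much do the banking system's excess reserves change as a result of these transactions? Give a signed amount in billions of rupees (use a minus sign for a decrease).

+60.74 billion

Currency deposit 76 billion rupees: reserves +76B, deposits +76B.
Discount-window repayment 39 billion rupees: reserves −39B, deposits 0.
OMO purchase (from banks) 15 billion rupees: reserves +15B, deposits 0.
FX purchase 34 billion rupees: reserves +34B, deposits 0.
Government account inflow 17 billion rupees: reserves −17B, deposits −17B.
Totals: Δreserves = +69B, Δdeposits = +59B.
Δrequired reserves = 14% × +59B = +8.26B.
Δexcess reserves = Δreserves − Δrequired = +69B − (+8.26B) = +60.74 billion.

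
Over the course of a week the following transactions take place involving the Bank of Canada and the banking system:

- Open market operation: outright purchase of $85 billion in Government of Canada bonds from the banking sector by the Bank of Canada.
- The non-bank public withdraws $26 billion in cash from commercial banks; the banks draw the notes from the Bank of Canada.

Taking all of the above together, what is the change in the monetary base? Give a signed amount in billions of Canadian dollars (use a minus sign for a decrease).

+$85 billion

Bank of Canada balance sheet:
  Assets:      Securities +$85B
  Liabilities: Bank reserves +$59B, Currency in circulation +$26B
Monetary base = currency + reserves: +$26B + (+$59B) = +$85 billion.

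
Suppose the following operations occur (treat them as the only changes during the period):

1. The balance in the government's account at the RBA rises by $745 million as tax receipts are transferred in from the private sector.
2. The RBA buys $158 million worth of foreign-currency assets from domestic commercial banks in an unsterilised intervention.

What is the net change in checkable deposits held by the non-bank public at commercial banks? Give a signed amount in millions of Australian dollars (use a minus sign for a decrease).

-$745 million

RBA balance sheet:
  Assets:      Foreign assets +$158M
  Liabilities: Bank reserves −$587M, Government deposits +$745M
Commercial banking system:
  Assets:      Reserves at CB −$587M, Foreign assets −$158M
  Liabilities: Checkable deposits −$745M
So the change in checkable deposits held by the non-bank public at commercial banks is -$745 million.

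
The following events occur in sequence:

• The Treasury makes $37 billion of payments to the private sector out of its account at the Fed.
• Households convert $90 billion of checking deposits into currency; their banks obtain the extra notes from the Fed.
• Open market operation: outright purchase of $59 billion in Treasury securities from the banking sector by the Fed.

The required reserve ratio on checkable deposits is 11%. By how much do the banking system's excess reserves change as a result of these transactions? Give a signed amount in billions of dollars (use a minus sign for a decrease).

Government spending $37 billion: reserves +$37B, deposits +$37B.
Currency withdrawal $90 billion: reserves −$90B, deposits −$90B.
OMO purchase (from banks) $59 billion: reserves +$59B, deposits 0.
Totals: Δreserves = +$6B, Δdeposits = −$53B.
Δrequired reserves = 11% × −$53B = −$5.83B.
Δexcess reserves = Δreserves − Δrequired = +$6B − (−$5.83B) = +$11.83 billion.

+$11.83 billion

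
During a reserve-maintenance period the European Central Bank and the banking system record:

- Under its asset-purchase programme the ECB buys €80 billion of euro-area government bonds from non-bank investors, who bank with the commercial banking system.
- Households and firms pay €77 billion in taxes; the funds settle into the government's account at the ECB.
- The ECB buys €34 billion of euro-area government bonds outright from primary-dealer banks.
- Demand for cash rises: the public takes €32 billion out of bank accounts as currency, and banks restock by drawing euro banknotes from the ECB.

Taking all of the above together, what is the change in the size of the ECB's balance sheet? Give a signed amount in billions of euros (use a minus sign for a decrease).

Asset purchase (from non-banks) €80 billion: an ECB asset is acquired → +€80B.
Government account inflow €77 billion: only the composition of liabilities changes → 0.
OMO purchase (from banks) €34 billion: an ECB asset is acquired → +€34B.
Currency withdrawal €32 billion: only the composition of liabilities changes → 0.
Net: 80 + 0 + 34 + 0 = +€114 billion.

+€114 billion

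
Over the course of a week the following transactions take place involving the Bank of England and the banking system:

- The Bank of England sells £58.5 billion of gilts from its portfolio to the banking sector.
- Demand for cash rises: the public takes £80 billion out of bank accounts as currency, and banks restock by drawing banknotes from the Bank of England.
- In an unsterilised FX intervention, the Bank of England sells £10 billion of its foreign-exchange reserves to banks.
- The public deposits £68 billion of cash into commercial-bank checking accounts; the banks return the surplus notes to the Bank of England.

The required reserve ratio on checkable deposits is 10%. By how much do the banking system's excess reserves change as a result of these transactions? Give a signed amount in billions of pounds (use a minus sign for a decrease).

OMO sale (to banks) £58.5 billion: reserves −£58.5B, deposits 0.
Currency withdrawal £80 billion: reserves −£80B, deposits −£80B.
FX sale £10 billion: reserves −£10B, deposits 0.
Currency deposit £68 billion: reserves +£68B, deposits +£68B.
Totals: Δreserves = −£80.5B, Δdeposits = −£12B.
Δrequired reserves = 10% × −£12B = −£1.2B.
Δexcess reserves = Δreserves − Δrequired = −£80.5B − (−£1.2B) = -£79.3 billion.

-£79.3 billion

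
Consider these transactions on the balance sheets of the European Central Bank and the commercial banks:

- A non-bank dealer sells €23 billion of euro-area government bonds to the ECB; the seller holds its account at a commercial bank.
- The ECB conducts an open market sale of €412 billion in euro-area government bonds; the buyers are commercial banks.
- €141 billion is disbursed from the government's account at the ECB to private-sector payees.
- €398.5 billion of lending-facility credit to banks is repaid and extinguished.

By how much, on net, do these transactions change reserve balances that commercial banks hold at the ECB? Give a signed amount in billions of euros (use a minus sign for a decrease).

Asset purchase (from non-banks) €23 billion: the ECB pays by crediting reserve accounts → +€23B.
OMO sale (to banks) €412 billion: the buying banks pay out of their reserve balances → −€412B.
Government spending €141 billion: government payments flow into bank reserve accounts → +€141B.
Discount-window repayment €398.5 billion: repayment is debited from reserves → −€398.5B.
Net: 23 − 412 + 141 − 398.5 = -€646.5 billion.

-€646.5 billion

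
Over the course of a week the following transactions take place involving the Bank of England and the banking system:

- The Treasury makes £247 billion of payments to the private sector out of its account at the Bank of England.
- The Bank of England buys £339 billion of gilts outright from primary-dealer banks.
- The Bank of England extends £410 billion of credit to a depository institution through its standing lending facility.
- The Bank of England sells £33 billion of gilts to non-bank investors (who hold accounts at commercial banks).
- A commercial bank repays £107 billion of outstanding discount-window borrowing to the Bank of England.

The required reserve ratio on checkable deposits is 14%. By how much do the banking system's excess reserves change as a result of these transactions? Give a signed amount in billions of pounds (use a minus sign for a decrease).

Government spending £247 billion: reserves +£247B, deposits +£247B.
OMO purchase (from banks) £339 billion: reserves +£339B, deposits 0.
Discount-window loan £410 billion: reserves +£410B, deposits 0.
Asset sale (to non-banks) £33 billion: reserves −£33B, deposits −£33B.
Discount-window repayment £107 billion: reserves −£107B, deposits 0.
Totals: Δreserves = +£856B, Δdeposits = +£214B.
Δrequired reserves = 14% × +£214B = +£29.96B.
Δexcess reserves = Δreserves − Δrequired = +£856B − (+£29.96B) = +£826.04 billion.

+£826.04 billion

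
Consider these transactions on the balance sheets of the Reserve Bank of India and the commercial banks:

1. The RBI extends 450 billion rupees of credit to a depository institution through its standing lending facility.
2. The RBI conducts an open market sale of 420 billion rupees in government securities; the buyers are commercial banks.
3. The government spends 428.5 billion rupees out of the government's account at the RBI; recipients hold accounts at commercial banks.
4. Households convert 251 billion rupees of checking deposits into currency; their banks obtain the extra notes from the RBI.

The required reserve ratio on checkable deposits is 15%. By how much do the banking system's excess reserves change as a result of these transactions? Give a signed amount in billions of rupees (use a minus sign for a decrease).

+180.875 billion

Discount-window loan 450 billion rupees: reserves +450B, deposits 0.
OMO sale (to banks) 420 billion rupees: reserves −420B, deposits 0.
Government spending 428.5 billion rupees: reserves +428.5B, deposits +428.5B.
Currency withdrawal 251 billion rupees: reserves −251B, deposits −251B.
Totals: Δreserves = +207.5B, Δdeposits = +177.5B.
Δrequired reserves = 15% × +177.5B = +26.625B.
Δexcess reserves = Δreserves − Δrequired = +207.5B − (+26.625B) = +180.875 billion.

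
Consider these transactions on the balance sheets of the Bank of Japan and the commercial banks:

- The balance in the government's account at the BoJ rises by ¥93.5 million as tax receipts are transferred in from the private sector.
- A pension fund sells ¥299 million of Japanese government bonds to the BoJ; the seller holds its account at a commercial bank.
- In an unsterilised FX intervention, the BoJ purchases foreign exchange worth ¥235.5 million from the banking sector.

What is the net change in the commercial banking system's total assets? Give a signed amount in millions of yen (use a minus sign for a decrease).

+¥205.5 million

Government account inflow ¥93.5 million: bank balance sheets shrink → −¥93.5M.
Asset purchase (from non-banks) ¥299 million: bank balance sheets expand → +¥299M.
FX purchase ¥235.5 million: just an asset swap on bank balance sheets → 0.
Net: −93.5 + 299 + 0 = +¥205.5 million.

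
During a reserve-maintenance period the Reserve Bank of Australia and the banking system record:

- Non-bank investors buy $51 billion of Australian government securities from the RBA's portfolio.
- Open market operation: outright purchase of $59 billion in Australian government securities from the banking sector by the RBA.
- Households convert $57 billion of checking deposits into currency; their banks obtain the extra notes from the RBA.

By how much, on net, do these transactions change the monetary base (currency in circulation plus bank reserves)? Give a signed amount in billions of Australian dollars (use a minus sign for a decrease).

+$8 billion

Asset sale (to non-banks) $51 billion: RBA balance sheet contracts → −$51B.
OMO purchase (from banks) $59 billion: RBA balance sheet expands → +$59B.
Currency withdrawal $57 billion: just a shift between currency and reserves — both are base money → 0.
Net: −51 + 59 + 0 = +$8 billion.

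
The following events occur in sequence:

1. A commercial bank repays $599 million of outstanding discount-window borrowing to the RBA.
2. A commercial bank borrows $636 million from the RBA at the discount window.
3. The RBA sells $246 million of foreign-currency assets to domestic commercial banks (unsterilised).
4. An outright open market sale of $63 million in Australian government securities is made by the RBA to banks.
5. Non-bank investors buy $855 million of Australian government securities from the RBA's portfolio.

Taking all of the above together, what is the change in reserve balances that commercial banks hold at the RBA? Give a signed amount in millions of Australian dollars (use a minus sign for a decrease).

Discount-window repayment $599 million: repayment is debited from reserves → −$599M.
Discount-window loan $636 million: the loan is credited to the bank's reserve account → +$636M.
FX sale $246 million: the buying banks pay out of their reserve balances → −$246M.
OMO sale (to banks) $63 million: the buying banks pay out of their reserve balances → −$63M.
Asset sale (to non-banks) $855 million: the non-bank buyers' banks settle from reserves → −$855M.
Net: −599 + 636 − 246 − 63 − 855 = -$1127 million.

-$1127 million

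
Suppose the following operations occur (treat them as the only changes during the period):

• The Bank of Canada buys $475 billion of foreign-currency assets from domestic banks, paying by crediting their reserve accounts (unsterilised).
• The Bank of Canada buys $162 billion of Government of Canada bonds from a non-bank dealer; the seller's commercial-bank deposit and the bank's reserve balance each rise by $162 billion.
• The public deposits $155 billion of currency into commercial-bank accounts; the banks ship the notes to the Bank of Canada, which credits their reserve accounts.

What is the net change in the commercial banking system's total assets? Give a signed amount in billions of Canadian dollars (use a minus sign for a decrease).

+$317 billion

Bank of Canada balance sheet:
  Assets:      Securities +$162B, Foreign assets +$475B
  Liabilities: Bank reserves +$792B, Currency in circulation −$155B
Commercial banking system:
  Assets:      Reserves at CB +$792B, Foreign assets −$475B
  Liabilities: Checkable deposits +$317B
Change in total bank assets = +$317 billion.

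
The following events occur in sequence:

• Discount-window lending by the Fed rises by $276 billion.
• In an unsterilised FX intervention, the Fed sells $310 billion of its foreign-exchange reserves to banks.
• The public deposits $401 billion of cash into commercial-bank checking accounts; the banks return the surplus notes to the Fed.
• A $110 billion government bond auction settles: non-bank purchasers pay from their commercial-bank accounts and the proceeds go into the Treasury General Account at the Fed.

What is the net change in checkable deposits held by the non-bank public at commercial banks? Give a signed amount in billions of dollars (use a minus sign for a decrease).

+$291 billion

Fed balance sheet:
  Assets:      Loans to banks +$276B, Foreign assets −$310B
  Liabilities: Bank reserves +$257B, Currency in circulation −$401B, Government deposits +$110B
Commercial banking system:
  Assets:      Reserves at CB +$257B, Foreign assets +$310B
  Liabilities: Checkable deposits +$291B, Borrowings from CB +$276B
So the change in checkable deposits held by the non-bank public at commercial banks is +$291 billion.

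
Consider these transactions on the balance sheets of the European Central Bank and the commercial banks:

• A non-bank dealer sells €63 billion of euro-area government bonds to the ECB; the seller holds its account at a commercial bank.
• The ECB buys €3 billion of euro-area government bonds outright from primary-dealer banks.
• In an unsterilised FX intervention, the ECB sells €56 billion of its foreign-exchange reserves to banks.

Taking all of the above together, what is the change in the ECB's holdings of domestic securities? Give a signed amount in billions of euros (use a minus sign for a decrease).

+€66 billion

Asset purchase (from non-banks) €63 billion: securities added to the ECB's portfolio → +€63B.
OMO purchase (from banks) €3 billion: securities added to the ECB's portfolio → +€3B.
FX sale €56 billion: the ECB's securities portfolio is untouched → 0.
Net: 63 + 3 + 0 = +€66 billion.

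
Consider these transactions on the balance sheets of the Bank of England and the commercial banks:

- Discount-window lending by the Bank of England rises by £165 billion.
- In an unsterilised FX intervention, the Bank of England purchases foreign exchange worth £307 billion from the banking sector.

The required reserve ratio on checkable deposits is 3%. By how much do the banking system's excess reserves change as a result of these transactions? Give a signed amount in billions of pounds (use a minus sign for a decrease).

+£472 billion

Discount-window loan £165 billion: reserves +£165B, deposits 0.
FX purchase £307 billion: reserves +£307B, deposits 0.
Totals: Δreserves = +£472B, Δdeposits = 0.
Δrequired reserves = 3% × 0 = 0.
Δexcess reserves = Δreserves − Δrequired = +£472B − (0) = +£472 billion.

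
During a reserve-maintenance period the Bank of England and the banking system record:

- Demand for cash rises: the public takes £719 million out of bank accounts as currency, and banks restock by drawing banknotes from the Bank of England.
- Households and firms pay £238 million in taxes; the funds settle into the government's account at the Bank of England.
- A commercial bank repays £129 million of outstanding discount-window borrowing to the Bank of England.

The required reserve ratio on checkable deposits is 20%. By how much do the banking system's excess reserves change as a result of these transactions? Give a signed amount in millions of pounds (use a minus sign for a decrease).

-£894.6 million

Currency withdrawal £719 million: reserves −£719M, deposits −£719M.
Government account inflow £238 million: reserves −£238M, deposits −£238M.
Discount-window repayment £129 million: reserves −£129M, deposits 0.
Totals: Δreserves = −£1086M, Δdeposits = −£957M.
Δrequired reserves = 20% × −£957M = −£191.4M.
Δexcess reserves = Δreserves − Δrequired = −£1086M − (−£191.4M) = -£894.6 million.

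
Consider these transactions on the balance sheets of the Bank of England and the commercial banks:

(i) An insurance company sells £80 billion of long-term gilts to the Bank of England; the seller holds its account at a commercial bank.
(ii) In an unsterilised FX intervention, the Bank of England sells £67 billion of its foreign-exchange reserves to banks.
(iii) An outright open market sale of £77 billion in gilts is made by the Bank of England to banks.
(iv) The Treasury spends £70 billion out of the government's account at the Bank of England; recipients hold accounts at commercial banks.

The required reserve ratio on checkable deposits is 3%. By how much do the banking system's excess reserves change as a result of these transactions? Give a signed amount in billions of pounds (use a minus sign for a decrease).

+£1.5 billion

Asset purchase (from non-banks) £80 billion: reserves +£80B, deposits +£80B.
FX sale £67 billion: reserves −£67B, deposits 0.
OMO sale (to banks) £77 billion: reserves −£77B, deposits 0.
Government spending £70 billion: reserves +£70B, deposits +£70B.
Totals: Δreserves = +£6B, Δdeposits = +£150B.
Δrequired reserves = 3% × +£150B = +£4.5B.
Δexcess reserves = Δreserves − Δrequired = +£6B − (+£4.5B) = +£1.5 billion.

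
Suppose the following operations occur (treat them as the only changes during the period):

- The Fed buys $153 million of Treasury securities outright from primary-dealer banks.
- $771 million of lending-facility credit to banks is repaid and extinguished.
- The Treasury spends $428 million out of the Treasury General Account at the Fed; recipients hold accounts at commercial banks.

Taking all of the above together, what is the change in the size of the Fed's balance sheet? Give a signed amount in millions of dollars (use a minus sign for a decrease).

-$618 million

OMO purchase (from banks) $153 million: a Fed asset is acquired → +$153M.
Discount-window repayment $771 million: a Fed asset is shed → −$771M.
Government spending $428 million: only the composition of liabilities changes → 0.
Net: 153 − 771 + 0 = -$618 million.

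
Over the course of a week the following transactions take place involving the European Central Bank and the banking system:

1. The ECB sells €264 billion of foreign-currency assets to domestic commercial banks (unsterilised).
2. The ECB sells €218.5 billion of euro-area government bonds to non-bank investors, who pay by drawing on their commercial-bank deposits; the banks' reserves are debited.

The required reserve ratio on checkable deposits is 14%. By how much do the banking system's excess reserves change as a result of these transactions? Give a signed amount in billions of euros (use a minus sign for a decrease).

-€451.91 billion

FX sale €264 billion: reserves −€264B, deposits 0.
Asset sale (to non-banks) €218.5 billion: reserves −€218.5B, deposits −€218.5B.
Totals: Δreserves = −€482.5B, Δdeposits = −€218.5B.
Δrequired reserves = 14% × −€218.5B = −€30.59B.
Δexcess reserves = Δreserves − Δrequired = −€482.5B − (−€30.59B) = -€451.91 billion.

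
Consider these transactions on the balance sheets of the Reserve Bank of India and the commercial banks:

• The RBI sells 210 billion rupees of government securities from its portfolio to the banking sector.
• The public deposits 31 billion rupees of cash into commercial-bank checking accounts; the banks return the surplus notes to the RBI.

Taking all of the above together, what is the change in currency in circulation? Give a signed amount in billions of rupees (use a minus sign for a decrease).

-31 billion

OMO sale (to banks) 210 billion rupees: no currency enters or leaves circulation → 0.
Currency deposit 31 billion rupees: notes return to the central bank → −31B.
Net: 0 − 31 = -31 billion.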